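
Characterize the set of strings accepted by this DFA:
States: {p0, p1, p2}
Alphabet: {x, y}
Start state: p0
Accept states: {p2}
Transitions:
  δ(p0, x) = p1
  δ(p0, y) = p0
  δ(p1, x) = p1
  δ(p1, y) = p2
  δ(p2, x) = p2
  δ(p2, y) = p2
Testing a few strings:
  'yxyy' → accept
  'y' → reject
  'yxx' → reject
  'yyx' → reject
State roles: p0=no x seen yet; p1=seen a x, waiting for y; p2=substring xy seen
All strings over {x,y} containing the substring xy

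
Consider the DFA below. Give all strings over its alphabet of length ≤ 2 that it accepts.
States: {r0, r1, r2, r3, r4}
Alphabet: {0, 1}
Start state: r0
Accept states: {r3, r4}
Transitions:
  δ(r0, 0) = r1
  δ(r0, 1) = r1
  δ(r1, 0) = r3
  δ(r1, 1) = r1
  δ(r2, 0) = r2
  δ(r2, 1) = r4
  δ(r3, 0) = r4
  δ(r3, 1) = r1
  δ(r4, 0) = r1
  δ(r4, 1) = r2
00, 10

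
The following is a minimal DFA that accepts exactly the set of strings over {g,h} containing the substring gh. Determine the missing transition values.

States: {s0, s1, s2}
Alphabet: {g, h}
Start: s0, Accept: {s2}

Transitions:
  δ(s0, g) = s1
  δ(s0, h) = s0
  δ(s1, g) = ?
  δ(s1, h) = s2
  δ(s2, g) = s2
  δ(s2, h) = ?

From the language and accept set, identify what each state tracks — s0: no g seen yet; s1: seen a g, waiting for h; s2: substring gh seen.
Each missing δ(q, a) is the state matching the new tracked value after reading a.
δ(s1, g) = s1; δ(s2, h) = s2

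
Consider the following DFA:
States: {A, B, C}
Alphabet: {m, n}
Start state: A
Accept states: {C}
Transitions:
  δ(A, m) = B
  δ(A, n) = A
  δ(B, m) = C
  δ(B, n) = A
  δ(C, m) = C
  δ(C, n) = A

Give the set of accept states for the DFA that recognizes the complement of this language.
Complement accept states = All states \ Original accept states
= {A, B, C} \ {C}
{A, B}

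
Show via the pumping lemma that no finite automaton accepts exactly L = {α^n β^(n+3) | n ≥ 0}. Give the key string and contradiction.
Assume L is regular with pumping length p. Idea: pumping the α-block breaks the fixed offset of 3.
Choose s = α^p β^(p+3) ∈ L. By the pumping lemma, s = xyz with |xy| ≤ p, |y| > 0, so y = α^k with k ≥ 1. Then xy²z = α^(p+k) β^(p+3). For this to be in L we would need p+3 = (p+k)+3, i.e. k = 0, contradicting k ≥ 1. So xy²z ∉ L.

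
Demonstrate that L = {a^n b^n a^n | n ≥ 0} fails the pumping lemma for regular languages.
Assume L is regular with pumping length p. Idea: pumping the first a-block unbalances it against the other two.
Choose s = a^p b^p a^p ∈ L (|s| = 3p ≥ p). By the pumping lemma, s = xyz with |xy| ≤ p, |y| > 0, so y = a^k with k ≥ 1, inside the first a-block. Then xy²z = a^(p+k) b^p a^p. The first block has length p+k ≠ p, so the three block lengths are no longer equal and xy²z ∉ L.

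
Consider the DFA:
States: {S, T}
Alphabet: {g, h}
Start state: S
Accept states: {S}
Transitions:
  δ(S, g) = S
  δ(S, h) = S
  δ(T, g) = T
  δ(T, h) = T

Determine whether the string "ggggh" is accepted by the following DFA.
Processing string "ggggh":
  S --g--> S
  S --g--> S
  S --g--> S
  S --g--> S
  S --h--> S
Final state: S
Accept states: {S}
Yes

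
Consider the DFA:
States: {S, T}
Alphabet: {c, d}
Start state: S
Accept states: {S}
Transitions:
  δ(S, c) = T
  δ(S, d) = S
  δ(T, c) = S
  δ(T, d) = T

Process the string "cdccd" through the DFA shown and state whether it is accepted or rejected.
Processing string "cdccd":
  S --c--> T
  T --d--> T
  T --c--> S
  S --c--> T
  T --d--> T
Final state: T
Accept states: {S}
No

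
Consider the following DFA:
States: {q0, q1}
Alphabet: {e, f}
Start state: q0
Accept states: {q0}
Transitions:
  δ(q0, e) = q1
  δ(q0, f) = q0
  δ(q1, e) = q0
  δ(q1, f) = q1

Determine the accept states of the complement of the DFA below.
Complement accept states = All states \ Original accept states
= {q0, q1} \ {q0}
{q1}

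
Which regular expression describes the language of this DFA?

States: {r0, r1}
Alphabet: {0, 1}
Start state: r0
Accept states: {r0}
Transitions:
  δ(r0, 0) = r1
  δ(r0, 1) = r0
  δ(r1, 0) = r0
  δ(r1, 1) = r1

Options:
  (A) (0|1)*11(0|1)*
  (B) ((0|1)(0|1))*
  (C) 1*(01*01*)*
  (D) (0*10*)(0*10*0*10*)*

Check each option against the DFA on short strings; one disagreement eliminates an option:
  (A) (0|1)*11(0|1)*: on ε the DFA stays in r0 and accepts (r0 ∈ Accept), but the regex does not match it → eliminate
  (B) ((0|1)(0|1))*: on '1' the DFA goes r0 → r0 and accepts (r0 ∈ Accept), but the regex does not match it → eliminate
  (C) 1*(01*01*)*: agrees with the DFA on every string of length ≤ 6
  (D) (0*10*)(0*10*0*10*)*: on ε the DFA stays in r0 and accepts (r0 ∈ Accept), but the regex does not match it → eliminate
Only (C) is consistent with the DFA.
(C) 1*(01*01*)*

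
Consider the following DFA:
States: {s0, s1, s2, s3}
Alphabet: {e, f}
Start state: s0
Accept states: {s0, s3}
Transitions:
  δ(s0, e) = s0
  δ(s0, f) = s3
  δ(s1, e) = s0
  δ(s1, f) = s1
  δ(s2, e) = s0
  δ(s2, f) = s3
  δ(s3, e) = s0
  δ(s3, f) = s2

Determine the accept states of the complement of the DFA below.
Complement accept states = All states \ Original accept states
= {s0, s1, s2, s3} \ {s0, s3}
{s1, s2}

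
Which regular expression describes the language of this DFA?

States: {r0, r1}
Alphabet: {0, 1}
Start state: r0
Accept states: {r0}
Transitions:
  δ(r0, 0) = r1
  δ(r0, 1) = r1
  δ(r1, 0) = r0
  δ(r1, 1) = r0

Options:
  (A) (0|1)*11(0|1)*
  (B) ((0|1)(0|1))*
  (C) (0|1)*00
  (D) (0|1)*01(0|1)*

Check each option against the DFA on short strings; one disagreement eliminates an option:
  (A) (0|1)*11(0|1)*: on ε the DFA stays in r0 and accepts (r0 ∈ Accept), but the regex does not match it → eliminate
  (B) ((0|1)(0|1))*: agrees with the DFA on every string of length ≤ 6
  (C) (0|1)*00: on ε the DFA stays in r0 and accepts (r0 ∈ Accept), but the regex does not match it → eliminate
  (D) (0|1)*01(0|1)*: on ε the DFA stays in r0 and accepts (r0 ∈ Accept), but the regex does not match it → eliminate
Only (B) is consistent with the DFA.
(B) ((0|1)(0|1))*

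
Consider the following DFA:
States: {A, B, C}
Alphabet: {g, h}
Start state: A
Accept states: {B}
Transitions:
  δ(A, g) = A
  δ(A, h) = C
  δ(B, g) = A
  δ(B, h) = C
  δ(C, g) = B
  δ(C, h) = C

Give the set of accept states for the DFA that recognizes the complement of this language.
Complement accept states = All states \ Original accept states
= {A, B, C} \ {B}
{A, C}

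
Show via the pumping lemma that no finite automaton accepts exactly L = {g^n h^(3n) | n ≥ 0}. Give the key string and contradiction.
Assume L is regular with pumping length p. Idea: pumping the g-block breaks the 1:3 ratio.
Choose s = g^p h^(3p) (length 4p ≥ p). By the pumping lemma, s = xyz with |xy| ≤ p, |y| > 0, so y = g^k with k ≥ 1. Then xy²z = g^(p+k) h^(3p). For this to be in L we would need 3p = 3(p+k), i.e. 3k = 0, contradicting k ≥ 1. So xy²z ∉ L.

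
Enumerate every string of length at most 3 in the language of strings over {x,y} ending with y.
y, xy, yy, xxy, xyy, yxy, yyy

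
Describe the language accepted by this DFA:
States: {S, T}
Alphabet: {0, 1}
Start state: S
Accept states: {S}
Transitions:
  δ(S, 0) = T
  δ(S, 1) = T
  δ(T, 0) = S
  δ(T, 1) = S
Testing a few strings:
  '00' → accept
  '0' → reject
  '001' → reject
  '11' → accept
State roles: S=even length so far; T=odd length so far
All binary strings of even length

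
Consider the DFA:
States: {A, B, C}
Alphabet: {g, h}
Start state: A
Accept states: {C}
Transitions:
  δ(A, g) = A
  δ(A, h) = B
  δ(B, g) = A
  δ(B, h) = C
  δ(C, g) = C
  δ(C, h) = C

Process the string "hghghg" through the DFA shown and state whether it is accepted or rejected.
Processing string "hghghg":
  A --h--> B
  B --g--> A
  A --h--> B
  B --g--> A
  A --h--> B
  B --g--> A
Final state: A
Accept states: {C}
No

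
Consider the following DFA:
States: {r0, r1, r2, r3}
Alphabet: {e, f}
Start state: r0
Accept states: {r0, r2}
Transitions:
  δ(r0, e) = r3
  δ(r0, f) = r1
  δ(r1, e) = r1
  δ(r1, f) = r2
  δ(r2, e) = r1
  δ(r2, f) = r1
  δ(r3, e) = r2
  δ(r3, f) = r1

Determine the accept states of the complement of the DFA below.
Complement accept states = All states \ Original accept states
= {r0, r1, r2, r3} \ {r0, r2}
{r1, r3}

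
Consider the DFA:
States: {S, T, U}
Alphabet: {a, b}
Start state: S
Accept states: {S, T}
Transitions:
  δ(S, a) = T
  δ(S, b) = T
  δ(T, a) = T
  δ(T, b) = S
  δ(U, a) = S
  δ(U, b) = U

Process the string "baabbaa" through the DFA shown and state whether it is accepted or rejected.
Processing string "baabbaa":
  S --b--> T
  T --a--> T
  T --a--> T
  T --b--> S
  S --b--> T
  T --a--> T
  T --a--> T
Final state: T
Accept states: {S, T}
Yes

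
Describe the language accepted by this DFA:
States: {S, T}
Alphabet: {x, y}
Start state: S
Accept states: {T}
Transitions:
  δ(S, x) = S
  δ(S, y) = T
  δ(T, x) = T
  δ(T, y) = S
Testing a few strings:
  'xxx' → reject
  'x' → reject
  'yyy' → accept
  'yxy' → reject
State roles: S=even number of y's so far; T=odd number of y's so far
All strings over {x,y} with an odd number of y's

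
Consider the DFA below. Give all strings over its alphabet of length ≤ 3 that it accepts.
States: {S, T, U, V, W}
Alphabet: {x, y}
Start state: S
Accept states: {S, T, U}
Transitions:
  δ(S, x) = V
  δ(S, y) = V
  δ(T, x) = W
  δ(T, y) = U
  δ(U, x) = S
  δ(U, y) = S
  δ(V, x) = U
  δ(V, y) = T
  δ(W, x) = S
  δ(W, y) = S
ε, xx, xy, yx, yy, xxx, xxy, xyy, yxx, yxy, yyy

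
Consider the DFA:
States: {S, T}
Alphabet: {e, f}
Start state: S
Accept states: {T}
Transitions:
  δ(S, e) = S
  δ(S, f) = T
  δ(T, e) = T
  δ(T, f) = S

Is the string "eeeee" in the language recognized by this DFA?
Processing string "eeeee":
  S --e--> S
  S --e--> S
  S --e--> S
  S --e--> S
  S --e--> S
Final state: S
Accept states: {T}
No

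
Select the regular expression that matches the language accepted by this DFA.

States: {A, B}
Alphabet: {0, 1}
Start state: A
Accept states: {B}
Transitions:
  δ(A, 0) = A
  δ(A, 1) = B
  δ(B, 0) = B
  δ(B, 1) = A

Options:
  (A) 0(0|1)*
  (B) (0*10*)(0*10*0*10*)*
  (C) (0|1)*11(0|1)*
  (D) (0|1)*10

Check each option against the DFA on short strings; one disagreement eliminates an option:
  (A) 0(0|1)*: on '0' the DFA goes A → A and rejects (A ∉ Accept), but the regex matches it → eliminate
  (B) (0*10*)(0*10*0*10*)*: agrees with the DFA on every string of length ≤ 6
  (C) (0|1)*11(0|1)*: on '1' the DFA goes A → B and accepts (B ∈ Accept), but the regex does not match it → eliminate
  (D) (0|1)*10: on '1' the DFA goes A → B and accepts (B ∈ Accept), but the regex does not match it → eliminate
Only (B) is consistent with the DFA.
(B) (0*10*)(0*10*0*10*)*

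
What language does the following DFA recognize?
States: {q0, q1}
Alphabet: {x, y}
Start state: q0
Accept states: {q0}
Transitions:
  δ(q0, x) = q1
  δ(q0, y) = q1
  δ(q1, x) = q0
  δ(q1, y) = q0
Testing a few strings:
  'yy' → accept
  'xyy' → reject
  'xy' → accept
  'yx' → accept
State roles: q0=even length so far; q1=odd length so far
All strings over {x,y} of even length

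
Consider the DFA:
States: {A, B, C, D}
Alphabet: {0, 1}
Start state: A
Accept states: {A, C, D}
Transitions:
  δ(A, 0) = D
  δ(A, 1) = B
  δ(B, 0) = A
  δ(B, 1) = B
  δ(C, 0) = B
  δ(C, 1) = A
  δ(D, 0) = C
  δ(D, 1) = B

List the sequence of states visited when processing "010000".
read '0': A → D
  read '1': D → B
  read '0': B → A
  read '0': A → D
  read '0': D → C
  read '0': C → B
A -> D -> B -> A -> D -> C -> B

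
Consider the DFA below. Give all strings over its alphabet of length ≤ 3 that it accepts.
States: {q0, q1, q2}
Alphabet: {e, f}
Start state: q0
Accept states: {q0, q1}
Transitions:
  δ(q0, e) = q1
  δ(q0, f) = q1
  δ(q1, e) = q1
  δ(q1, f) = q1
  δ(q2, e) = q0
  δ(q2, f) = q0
ε, e, f, ee, ef, fe, ff, eee, eef, efe, eff, fee, fef, ffe, fff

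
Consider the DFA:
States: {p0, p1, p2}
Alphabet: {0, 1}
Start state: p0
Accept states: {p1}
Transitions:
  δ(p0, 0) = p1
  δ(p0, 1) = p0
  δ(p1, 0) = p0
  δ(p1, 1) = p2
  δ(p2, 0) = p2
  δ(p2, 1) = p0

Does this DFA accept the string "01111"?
Processing string "01111":
  p0 --0--> p1
  p1 --1--> p2
  p2 --1--> p0
  p0 --1--> p0
  p0 --1--> p0
Final state: p0
Accept states: {p1}
No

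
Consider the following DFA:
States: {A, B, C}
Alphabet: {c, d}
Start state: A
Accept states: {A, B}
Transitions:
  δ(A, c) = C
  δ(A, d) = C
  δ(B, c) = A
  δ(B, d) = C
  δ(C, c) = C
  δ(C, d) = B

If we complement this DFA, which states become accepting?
Complement accept states = All states \ Original accept states
= {A, B, C} \ {A, B}
{C}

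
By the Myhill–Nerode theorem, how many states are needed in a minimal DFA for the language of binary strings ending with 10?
By Myhill–Nerode, count the distinguishable equivalence classes: three classes — suffix matches ε, 1, or 10.
3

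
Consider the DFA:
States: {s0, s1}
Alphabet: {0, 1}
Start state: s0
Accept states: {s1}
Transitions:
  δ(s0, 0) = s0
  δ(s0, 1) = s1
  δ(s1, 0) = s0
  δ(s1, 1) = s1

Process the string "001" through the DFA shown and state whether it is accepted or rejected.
Processing string "001":
  s0 --0--> s0
  s0 --0--> s0
  s0 --1--> s1
Final state: s1
Accept states: {s1}
Yes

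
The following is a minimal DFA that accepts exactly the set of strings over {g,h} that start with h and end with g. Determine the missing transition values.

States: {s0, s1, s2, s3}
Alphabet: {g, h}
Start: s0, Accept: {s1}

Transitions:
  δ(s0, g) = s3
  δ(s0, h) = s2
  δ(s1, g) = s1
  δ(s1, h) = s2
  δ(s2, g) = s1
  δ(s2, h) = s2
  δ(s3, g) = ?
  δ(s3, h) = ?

From the language and accept set, identify what each state tracks — s0: no input read; s1: started with h, last symbol g; s2: started with h, last symbol h; s3: started with g (dead).
Each missing δ(q, a) is the state matching the new tracked value after reading a.
δ(s3, g) = s3; δ(s3, h) = s3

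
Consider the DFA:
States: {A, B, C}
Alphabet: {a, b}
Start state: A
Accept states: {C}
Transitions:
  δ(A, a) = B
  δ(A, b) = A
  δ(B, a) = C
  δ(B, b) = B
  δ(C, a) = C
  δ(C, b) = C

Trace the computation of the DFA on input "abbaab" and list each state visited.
read 'a': A → B
  read 'b': B → B
  read 'b': B → B
  read 'a': B → C
  read 'a': C → C
  read 'b': C → C
A -> B -> B -> B -> C -> C -> C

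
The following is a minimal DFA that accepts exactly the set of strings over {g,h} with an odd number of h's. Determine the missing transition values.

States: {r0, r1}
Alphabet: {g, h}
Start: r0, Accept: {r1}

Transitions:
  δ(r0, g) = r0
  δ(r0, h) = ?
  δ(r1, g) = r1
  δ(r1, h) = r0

From the language and accept set, identify what each state tracks — r0: even number of h's so far; r1: odd number of h's so far.
Each missing δ(q, a) is the state matching the new tracked value after reading a.
δ(r0, h) = r1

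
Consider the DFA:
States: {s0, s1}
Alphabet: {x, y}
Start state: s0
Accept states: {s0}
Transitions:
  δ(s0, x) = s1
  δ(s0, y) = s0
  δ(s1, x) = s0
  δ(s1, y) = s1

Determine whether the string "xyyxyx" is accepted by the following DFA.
Processing string "xyyxyx":
  s0 --x--> s1
  s1 --y--> s1
  s1 --y--> s1
  s1 --x--> s0
  s0 --y--> s0
  s0 --x--> s1
Final state: s1
Accept states: {s0}
No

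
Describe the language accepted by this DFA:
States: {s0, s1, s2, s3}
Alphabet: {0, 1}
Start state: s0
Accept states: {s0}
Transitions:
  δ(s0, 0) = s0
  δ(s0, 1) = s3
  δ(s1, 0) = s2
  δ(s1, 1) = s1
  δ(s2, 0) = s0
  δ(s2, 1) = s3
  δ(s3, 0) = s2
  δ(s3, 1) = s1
Testing a few strings:
  '0' → accept
  '11' → reject
  '0000' → accept
  '1' → reject
State roles: s0=value ≡ 0 (mod 4); s1=value ≡ 3 (mod 4); s2=value ≡ 2 (mod 4); s3=value ≡ 1 (mod 4)
All binary strings representing a multiple of 4 (read in base 2; leading zeros allowed and ε counts as 0)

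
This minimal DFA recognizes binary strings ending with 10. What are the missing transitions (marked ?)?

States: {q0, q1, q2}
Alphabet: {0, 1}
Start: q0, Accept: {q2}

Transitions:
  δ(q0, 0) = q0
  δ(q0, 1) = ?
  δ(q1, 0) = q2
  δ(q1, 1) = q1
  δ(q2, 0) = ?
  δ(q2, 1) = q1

From the language and accept set, identify what each state tracks — q0: no suffix match; q1: one trailing 1; q2: suffix is 10.
Each missing δ(q, a) is the state matching the new tracked value after reading a.
δ(q0, 1) = q1; δ(q2, 0) = q0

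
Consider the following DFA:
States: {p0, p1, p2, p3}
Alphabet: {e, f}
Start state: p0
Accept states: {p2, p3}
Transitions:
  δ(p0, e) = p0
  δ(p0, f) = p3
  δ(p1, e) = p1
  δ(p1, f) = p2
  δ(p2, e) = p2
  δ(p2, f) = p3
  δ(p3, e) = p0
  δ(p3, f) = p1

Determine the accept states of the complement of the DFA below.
Complement accept states = All states \ Original accept states
= {p0, p1, p2, p3} \ {p2, p3}
{p0, p1}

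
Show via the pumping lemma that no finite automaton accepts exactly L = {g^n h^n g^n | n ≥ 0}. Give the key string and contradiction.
Assume L is regular with pumping length p. Idea: pumping the first g-block unbalances it against the other two.
Choose s = g^p h^p g^p ∈ L (|s| = 3p ≥ p). By the pumping lemma, s = xyz with |xy| ≤ p, |y| > 0, so y = g^k with k ≥ 1, inside the first g-block. Then xy²z = g^(p+k) h^p g^p. The first block has length p+k ≠ p, so the three block lengths are no longer equal and xy²z ∉ L.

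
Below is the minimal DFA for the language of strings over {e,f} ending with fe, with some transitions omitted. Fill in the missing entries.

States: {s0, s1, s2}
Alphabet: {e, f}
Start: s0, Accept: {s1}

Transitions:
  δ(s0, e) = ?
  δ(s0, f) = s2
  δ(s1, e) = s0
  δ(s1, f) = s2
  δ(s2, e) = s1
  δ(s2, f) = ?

From the language and accept set, identify what each state tracks — s0: no suffix match; s1: suffix is fe; s2: one trailing f.
Each missing δ(q, a) is the state matching the new tracked value after reading a.
δ(s0, e) = s0; δ(s2, f) = s2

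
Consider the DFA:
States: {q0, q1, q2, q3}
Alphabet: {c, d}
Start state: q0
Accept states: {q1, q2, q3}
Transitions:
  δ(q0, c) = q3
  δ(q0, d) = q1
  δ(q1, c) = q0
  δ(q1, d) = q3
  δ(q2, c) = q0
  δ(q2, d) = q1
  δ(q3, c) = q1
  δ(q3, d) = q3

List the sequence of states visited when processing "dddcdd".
read 'd': q0 → q1
  read 'd': q1 → q3
  read 'd': q3 → q3
  read 'c': q3 → q1
  read 'd': q1 → q3
  read 'd': q3 → q3
q0 -> q1 -> q3 -> q3 -> q1 -> q3 -> q3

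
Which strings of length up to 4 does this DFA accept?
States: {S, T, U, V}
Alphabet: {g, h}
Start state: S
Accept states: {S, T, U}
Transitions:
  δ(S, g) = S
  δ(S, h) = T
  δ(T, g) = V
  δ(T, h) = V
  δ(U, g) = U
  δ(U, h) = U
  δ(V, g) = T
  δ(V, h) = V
ε, g, h, gg, gh, ggg, ggh, hgg, hhg, gggg, gggh, ghgg, ghhg, hghg, hhhg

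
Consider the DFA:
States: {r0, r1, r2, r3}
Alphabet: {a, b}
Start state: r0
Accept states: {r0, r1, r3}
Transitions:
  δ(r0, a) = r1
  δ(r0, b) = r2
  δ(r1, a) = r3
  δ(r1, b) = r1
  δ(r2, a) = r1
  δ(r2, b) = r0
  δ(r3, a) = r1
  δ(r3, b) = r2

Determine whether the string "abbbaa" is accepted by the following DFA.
Processing string "abbbaa":
  r0 --a--> r1
  r1 --b--> r1
  r1 --b--> r1
  r1 --b--> r1
  r1 --a--> r3
  r3 --a--> r1
Final state: r1
Accept states: {r0, r1, r3}
Yes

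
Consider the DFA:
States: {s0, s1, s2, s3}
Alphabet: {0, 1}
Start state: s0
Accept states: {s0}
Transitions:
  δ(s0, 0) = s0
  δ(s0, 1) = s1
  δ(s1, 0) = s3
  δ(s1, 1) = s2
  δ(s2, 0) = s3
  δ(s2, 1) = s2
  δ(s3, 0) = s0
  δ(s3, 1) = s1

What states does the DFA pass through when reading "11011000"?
read '1': s0 → s1
  read '1': s1 → s2
  read '0': s2 → s3
  read '1': s3 → s1
  read '1': s1 → s2
  read '0': s2 → s3
  read '0': s3 → s0
  read '0': s0 → s0
s0 -> s1 -> s2 -> s3 -> s1 -> s2 -> s3 -> s0 -> s0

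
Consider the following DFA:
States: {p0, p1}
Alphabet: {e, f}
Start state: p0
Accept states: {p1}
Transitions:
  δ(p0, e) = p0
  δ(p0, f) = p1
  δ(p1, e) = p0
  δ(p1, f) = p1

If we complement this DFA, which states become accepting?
Complement accept states = All states \ Original accept states
= {p0, p1} \ {p1}
{p0}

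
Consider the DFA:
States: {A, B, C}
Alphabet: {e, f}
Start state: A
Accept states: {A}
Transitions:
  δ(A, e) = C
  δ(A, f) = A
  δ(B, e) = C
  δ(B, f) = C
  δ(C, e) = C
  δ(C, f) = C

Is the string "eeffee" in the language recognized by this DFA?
Processing string "eeffee":
  A --e--> C
  C --e--> C
  C --f--> C
  C --f--> C
  C --e--> C
  C --e--> C
Final state: C
Accept states: {A}
No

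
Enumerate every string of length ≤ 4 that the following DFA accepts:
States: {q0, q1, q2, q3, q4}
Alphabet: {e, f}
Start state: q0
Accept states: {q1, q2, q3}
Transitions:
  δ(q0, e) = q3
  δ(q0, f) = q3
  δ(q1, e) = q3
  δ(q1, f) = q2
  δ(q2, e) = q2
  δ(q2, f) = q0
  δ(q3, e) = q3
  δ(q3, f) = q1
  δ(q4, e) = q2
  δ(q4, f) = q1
e, f, ee, ef, fe, ff, eee, eef, efe, eff, fee, fef, ffe, fff, eeee, eeef, eefe, eeff, efee, efef, effe, feee, feef, fefe, feff, ffee, ffef, fffe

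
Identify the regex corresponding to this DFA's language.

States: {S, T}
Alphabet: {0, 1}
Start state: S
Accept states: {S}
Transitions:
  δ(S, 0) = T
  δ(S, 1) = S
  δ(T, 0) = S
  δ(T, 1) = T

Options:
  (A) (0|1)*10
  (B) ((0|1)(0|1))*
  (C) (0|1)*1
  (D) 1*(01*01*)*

Check each option against the DFA on short strings; one disagreement eliminates an option:
  (A) (0|1)*10: on ε the DFA stays in S and accepts (S ∈ Accept), but the regex does not match it → eliminate
  (B) ((0|1)(0|1))*: on '1' the DFA goes S → S and accepts (S ∈ Accept), but the regex does not match it → eliminate
  (C) (0|1)*1: on ε the DFA stays in S and accepts (S ∈ Accept), but the regex does not match it → eliminate
  (D) 1*(01*01*)*: agrees with the DFA on every string of length ≤ 6
Only (D) is consistent with the DFA.
(D) 1*(01*01*)*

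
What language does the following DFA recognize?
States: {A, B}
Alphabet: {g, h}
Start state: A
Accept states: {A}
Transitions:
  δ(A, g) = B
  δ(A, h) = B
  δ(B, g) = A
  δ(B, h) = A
Testing a few strings:
  'hgg' → reject
  'hh' → accept
  'gh' → accept
  'gg' → accept
State roles: A=even length so far; B=odd length so far
All strings over {g,h} of even length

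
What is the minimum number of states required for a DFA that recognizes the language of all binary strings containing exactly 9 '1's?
By Myhill–Nerode, count the distinguishable equivalence classes: 11 classes — having seen 0, 1, …, 9, or >9 copies of '1'; the count-9 class is the only accepting one and >9 is dead.
11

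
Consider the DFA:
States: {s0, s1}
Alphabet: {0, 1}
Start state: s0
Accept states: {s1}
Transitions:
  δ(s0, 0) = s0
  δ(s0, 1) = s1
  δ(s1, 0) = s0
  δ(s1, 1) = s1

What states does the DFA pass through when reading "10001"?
read '1': s0 → s1
  read '0': s1 → s0
  read '0': s0 → s0
  read '0': s0 → s0
  read '1': s0 → s1
s0 -> s1 -> s0 -> s0 -> s0 -> s1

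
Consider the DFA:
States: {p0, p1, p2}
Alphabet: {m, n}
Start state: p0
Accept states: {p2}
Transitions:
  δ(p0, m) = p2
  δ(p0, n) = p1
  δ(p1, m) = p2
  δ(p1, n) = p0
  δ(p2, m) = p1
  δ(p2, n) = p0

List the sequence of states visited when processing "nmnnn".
read 'n': p0 → p1
  read 'm': p1 → p2
  read 'n': p2 → p0
  read 'n': p0 → p1
  read 'n': p1 → p0
p0 -> p1 -> p2 -> p0 -> p1 -> p0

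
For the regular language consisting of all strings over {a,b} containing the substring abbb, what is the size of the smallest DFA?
By Myhill–Nerode, count the distinguishable equivalence classes: 5 classes — one per longest suffix of the input that is a prefix of 'abbb' (lengths 0 through 3), plus an absorbing 'already seen abbb' class.
5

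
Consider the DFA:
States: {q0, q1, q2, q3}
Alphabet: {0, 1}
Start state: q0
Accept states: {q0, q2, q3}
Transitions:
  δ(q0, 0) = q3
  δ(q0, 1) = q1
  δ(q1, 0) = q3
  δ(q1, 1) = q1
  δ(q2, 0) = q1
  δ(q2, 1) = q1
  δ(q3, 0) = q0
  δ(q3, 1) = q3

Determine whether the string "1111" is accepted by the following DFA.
Processing string "1111":
  q0 --1--> q1
  q1 --1--> q1
  q1 --1--> q1
  q1 --1--> q1
Final state: q1
Accept states: {q0, q2, q3}
No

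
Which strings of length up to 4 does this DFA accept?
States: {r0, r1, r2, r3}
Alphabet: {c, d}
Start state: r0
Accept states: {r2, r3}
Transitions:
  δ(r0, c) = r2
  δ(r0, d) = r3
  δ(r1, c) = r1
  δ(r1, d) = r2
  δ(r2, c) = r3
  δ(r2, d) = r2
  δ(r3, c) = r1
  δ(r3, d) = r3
c, d, cc, cd, dd, ccd, cdc, cdd, dcd, ddd, cccd, ccdd, cdcd, cddc, cddd, dccd, dcdc, dcdd, ddcd, dddd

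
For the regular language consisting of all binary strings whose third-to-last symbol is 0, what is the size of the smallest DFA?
By Myhill–Nerode, count the distinguishable equivalence classes: 2^3 = 8 classes — the DFA must remember the last 3 symbols read; every pair of distinct length-3 suffixes is distinguishable by some continuation.
8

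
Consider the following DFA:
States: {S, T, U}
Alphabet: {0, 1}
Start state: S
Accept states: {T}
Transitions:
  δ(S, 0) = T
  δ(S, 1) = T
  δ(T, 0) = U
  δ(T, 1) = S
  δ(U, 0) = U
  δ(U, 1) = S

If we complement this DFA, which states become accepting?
Complement accept states = All states \ Original accept states
= {S, T, U} \ {T}
{S, U}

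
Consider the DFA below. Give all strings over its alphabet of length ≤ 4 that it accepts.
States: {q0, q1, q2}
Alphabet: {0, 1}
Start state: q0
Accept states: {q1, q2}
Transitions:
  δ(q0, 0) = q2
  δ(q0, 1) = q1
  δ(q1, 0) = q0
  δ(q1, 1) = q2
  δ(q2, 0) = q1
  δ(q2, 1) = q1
0, 1, 00, 01, 11, 001, 011, 100, 101, 110, 111, 0000, 0001, 0010, 0011, 0100, 0101, 0110, 0111, 1000, 1001, 1011, 1101, 1111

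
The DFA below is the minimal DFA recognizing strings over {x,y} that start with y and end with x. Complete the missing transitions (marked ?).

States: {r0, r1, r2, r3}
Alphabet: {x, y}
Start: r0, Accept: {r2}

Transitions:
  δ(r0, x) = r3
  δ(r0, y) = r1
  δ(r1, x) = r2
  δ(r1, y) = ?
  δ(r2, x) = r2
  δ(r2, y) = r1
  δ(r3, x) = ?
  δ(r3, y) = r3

From the language and accept set, identify what each state tracks — r0: no input read; r1: started with y, last symbol y; r2: started with y, last symbol x; r3: started with x (dead).
Each missing δ(q, a) is the state matching the new tracked value after reading a.
δ(r1, y) = r1; δ(r3, x) = r3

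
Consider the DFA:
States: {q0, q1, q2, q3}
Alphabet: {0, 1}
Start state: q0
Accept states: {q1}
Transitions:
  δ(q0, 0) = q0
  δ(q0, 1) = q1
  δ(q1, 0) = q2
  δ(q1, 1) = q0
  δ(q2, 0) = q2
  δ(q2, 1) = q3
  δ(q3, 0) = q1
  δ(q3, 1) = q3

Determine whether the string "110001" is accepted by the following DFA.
Processing string "110001":
  q0 --1--> q1
  q1 --1--> q0
  q0 --0--> q0
  q0 --0--> q0
  q0 --0--> q0
  q0 --1--> q1
Final state: q1
Accept states: {q1}
Yes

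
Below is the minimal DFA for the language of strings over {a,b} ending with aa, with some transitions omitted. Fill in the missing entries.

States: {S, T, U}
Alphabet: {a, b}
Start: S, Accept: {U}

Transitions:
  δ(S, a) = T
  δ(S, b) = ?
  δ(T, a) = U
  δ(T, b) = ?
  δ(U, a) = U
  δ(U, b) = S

From the language and accept set, identify what each state tracks — S: last symbol not a; T: one trailing a; U: two trailing a's.
Each missing δ(q, a) is the state matching the new tracked value after reading a.
δ(S, b) = S; δ(T, b) = S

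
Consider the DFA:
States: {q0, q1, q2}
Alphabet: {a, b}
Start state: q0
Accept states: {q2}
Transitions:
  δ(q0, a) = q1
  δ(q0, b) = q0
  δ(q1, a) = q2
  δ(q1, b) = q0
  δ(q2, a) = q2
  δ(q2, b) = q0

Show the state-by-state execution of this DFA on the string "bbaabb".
read 'b': q0 → q0
  read 'b': q0 → q0
  read 'a': q0 → q1
  read 'a': q1 → q2
  read 'b': q2 → q0
  read 'b': q0 → q0
q0 -> q0 -> q0 -> q1 -> q2 -> q0 -> q0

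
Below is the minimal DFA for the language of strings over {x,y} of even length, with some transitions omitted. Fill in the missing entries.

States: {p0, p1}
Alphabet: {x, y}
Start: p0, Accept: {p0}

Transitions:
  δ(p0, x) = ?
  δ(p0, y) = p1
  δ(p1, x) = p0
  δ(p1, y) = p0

From the language and accept set, identify what each state tracks — p0: even length so far; p1: odd length so far.
Each missing δ(q, a) is the state matching the new tracked value after reading a.
δ(p0, x) = p1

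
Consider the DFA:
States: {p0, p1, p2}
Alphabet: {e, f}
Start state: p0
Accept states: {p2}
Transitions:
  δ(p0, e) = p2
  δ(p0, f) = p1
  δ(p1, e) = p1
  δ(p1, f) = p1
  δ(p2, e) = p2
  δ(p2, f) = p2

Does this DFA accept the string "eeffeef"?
Processing string "eeffeef":
  p0 --e--> p2
  p2 --e--> p2
  p2 --f--> p2
  p2 --f--> p2
  p2 --e--> p2
  p2 --e--> p2
  p2 --f--> p2
Final state: p2
Accept states: {p2}
Yes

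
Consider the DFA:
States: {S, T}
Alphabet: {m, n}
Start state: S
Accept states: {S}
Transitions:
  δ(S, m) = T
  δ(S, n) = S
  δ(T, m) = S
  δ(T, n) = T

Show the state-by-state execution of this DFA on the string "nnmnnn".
read 'n': S → S
  read 'n': S → S
  read 'm': S → T
  read 'n': T → T
  read 'n': T → T
  read 'n': T → T
S -> S -> S -> T -> T -> T -> T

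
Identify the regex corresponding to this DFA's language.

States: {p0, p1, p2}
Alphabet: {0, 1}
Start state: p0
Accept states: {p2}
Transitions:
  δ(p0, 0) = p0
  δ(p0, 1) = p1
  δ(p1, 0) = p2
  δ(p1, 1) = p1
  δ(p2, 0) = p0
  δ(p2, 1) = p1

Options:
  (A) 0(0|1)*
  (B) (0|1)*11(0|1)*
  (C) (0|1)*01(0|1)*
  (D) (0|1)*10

Check each option against the DFA on short strings; one disagreement eliminates an option:
  (A) 0(0|1)*: on '0' the DFA goes p0 → p0 and rejects (p0 ∉ Accept), but the regex matches it → eliminate
  (B) (0|1)*11(0|1)*: on '10' the DFA goes p0 → p1 → p2 and accepts (p2 ∈ Accept), but the regex does not match it → eliminate
  (C) (0|1)*01(0|1)*: on '01' the DFA goes p0 → p0 → p1 and rejects (p1 ∉ Accept), but the regex matches it → eliminate
  (D) (0|1)*10: agrees with the DFA on every string of length ≤ 6
Only (D) is consistent with the DFA.
(D) (0|1)*10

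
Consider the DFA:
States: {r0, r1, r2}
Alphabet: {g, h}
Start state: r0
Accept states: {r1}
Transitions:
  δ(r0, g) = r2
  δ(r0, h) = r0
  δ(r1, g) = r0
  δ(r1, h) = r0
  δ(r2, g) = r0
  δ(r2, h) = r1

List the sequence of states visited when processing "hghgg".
read 'h': r0 → r0
  read 'g': r0 → r2
  read 'h': r2 → r1
  read 'g': r1 → r0
  read 'g': r0 → r2
r0 -> r0 -> r2 -> r1 -> r0 -> r2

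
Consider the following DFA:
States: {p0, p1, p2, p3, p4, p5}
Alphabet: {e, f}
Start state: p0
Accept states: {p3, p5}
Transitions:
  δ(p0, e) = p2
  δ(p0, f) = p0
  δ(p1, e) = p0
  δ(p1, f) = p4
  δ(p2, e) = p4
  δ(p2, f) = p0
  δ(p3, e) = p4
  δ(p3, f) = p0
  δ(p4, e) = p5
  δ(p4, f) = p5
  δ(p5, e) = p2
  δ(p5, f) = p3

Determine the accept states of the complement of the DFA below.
Complement accept states = All states \ Original accept states
= {p0, p1, p2, p3, p4, p5} \ {p3, p5}
{p0, p1, p2, p4}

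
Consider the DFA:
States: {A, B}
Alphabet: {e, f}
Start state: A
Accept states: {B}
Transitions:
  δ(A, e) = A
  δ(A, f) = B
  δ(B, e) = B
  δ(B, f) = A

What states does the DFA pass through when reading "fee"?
read 'f': A → B
  read 'e': B → B
  read 'e': B → B
A -> B -> B -> B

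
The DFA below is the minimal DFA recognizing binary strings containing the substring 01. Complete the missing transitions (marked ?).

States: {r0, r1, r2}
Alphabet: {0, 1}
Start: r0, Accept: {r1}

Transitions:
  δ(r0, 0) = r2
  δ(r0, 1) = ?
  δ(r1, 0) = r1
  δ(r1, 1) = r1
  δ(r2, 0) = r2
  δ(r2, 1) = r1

From the language and accept set, identify what each state tracks — r0: no 0 seen yet; r1: substring 01 seen; r2: seen a 0, waiting for 1.
Each missing δ(q, a) is the state matching the new tracked value after reading a.
δ(r0, 1) = r0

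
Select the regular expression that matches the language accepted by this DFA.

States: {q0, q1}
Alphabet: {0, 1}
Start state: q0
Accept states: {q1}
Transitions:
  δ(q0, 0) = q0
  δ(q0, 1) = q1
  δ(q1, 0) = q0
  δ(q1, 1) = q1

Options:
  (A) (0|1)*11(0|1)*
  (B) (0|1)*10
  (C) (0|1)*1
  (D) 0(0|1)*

Check each option against the DFA on short strings; one disagreement eliminates an option:
  (A) (0|1)*11(0|1)*: on '1' the DFA goes q0 → q1 and accepts (q1 ∈ Accept), but the regex does not match it → eliminate
  (B) (0|1)*10: on '1' the DFA goes q0 → q1 and accepts (q1 ∈ Accept), but the regex does not match it → eliminate
  (C) (0|1)*1: agrees with the DFA on every string of length ≤ 6
  (D) 0(0|1)*: on '0' the DFA goes q0 → q0 and rejects (q0 ∉ Accept), but the regex matches it → eliminate
Only (C) is consistent with the DFA.
(C) (0|1)*1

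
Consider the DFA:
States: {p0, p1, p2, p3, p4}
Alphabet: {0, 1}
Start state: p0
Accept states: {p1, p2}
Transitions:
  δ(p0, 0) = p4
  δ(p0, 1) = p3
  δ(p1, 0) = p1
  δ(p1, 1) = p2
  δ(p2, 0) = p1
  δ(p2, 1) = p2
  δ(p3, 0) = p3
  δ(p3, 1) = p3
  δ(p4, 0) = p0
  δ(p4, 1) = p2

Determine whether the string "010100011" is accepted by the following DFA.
Processing string "010100011":
  p0 --0--> p4
  p4 --1--> p2
  p2 --0--> p1
  p1 --1--> p2
  p2 --0--> p1
  p1 --0--> p1
  p1 --0--> p1
  p1 --1--> p2
  p2 --1--> p2
Final state: p2
Accept states: {p1, p2}
Yes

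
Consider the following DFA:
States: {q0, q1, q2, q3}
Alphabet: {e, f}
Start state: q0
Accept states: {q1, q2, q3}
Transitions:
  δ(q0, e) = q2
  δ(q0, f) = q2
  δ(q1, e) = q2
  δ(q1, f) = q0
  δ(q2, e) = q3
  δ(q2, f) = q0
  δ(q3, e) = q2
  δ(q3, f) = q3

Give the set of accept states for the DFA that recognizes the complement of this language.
Complement accept states = All states \ Original accept states
= {q0, q1, q2, q3} \ {q1, q2, q3}
{q0}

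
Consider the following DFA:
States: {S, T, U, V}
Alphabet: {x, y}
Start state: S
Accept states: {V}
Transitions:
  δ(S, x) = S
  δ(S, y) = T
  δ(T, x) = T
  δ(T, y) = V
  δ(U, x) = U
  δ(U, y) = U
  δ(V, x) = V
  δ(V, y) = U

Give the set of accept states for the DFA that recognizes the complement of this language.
Complement accept states = All states \ Original accept states
= {S, T, U, V} \ {V}
{S, T, U}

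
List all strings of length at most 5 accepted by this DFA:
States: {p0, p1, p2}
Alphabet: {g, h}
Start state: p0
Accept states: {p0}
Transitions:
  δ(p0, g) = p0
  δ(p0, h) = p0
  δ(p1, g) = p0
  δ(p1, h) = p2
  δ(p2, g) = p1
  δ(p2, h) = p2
ε, g, h, gg, gh, hg, hh, ggg, ggh, ghg, ghh, hgg, hgh, hhg, hhh, gggg, gggh, gghg, gghh, ghgg, ghgh, ghhg, ghhh, hggg, hggh, hghg, hghh, hhgg, hhgh, hhhg, hhhh, ggggg, ggggh, ggghg, ggghh, gghgg, gghgh, gghhg, gghhh, ghggg, ghggh, ghghg, ghghh, ghhgg, ghhgh, ghhhg, ghhhh, hgggg, hgggh, hgghg, hgghh, hghgg, hghgh, hghhg, hghhh, hhggg, hhggh, hhghg, hhghh, hhhgg, hhhgh, hhhhg, hhhhh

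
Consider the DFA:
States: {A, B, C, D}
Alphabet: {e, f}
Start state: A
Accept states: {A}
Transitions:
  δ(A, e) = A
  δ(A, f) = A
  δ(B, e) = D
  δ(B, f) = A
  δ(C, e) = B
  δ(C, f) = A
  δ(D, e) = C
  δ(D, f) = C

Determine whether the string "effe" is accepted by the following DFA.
Processing string "effe":
  A --e--> A
  A --f--> A
  A --f--> A
  A --e--> A
Final state: A
Accept states: {A}
Yes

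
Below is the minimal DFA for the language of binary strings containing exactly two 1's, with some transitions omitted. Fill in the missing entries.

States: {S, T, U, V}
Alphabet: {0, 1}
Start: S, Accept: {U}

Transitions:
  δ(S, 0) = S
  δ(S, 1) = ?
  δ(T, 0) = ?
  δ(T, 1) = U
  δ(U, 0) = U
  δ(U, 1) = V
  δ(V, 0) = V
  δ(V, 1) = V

From the language and accept set, identify what each state tracks — S: zero 1's; T: one 1; U: two 1's; V: ≥ three 1's (dead).
Each missing δ(q, a) is the state matching the new tracked value after reading a.
δ(S, 1) = T; δ(T, 0) = T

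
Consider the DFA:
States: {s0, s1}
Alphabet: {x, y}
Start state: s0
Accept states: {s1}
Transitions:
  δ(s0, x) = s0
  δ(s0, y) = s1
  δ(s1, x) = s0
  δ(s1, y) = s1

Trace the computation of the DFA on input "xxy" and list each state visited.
read 'x': s0 → s0
  read 'x': s0 → s0
  read 'y': s0 → s1
s0 -> s0 -> s0 -> s1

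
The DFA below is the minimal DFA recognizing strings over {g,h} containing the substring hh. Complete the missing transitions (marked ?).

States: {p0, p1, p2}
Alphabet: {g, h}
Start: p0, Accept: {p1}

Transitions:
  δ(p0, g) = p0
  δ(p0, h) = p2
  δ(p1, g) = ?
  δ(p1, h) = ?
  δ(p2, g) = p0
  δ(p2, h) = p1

From the language and accept set, identify what each state tracks — p0: no progress toward hh; p1: substring hh seen; p2: one trailing h.
Each missing δ(q, a) is the state matching the new tracked value after reading a.
δ(p1, g) = p1; δ(p1, h) = p1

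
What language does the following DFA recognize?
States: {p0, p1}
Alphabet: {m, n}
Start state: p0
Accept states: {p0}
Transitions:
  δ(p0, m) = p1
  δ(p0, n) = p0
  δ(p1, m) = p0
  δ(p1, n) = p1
Testing a few strings:
  'nn' → accept
  'mmn' → accept
  'n' → accept
  'mnm' → accept
State roles: p0=even number of m's so far; p1=odd number of m's so far
All strings over {m,n} with an even number of m's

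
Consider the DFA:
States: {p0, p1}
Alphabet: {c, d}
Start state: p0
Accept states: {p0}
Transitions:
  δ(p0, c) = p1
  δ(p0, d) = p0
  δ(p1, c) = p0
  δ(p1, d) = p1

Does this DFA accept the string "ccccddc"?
Processing string "ccccddc":
  p0 --c--> p1
  p1 --c--> p0
  p0 --c--> p1
  p1 --c--> p0
  p0 --d--> p0
  p0 --d--> p0
  p0 --c--> p1
Final state: p1
Accept states: {p0}
No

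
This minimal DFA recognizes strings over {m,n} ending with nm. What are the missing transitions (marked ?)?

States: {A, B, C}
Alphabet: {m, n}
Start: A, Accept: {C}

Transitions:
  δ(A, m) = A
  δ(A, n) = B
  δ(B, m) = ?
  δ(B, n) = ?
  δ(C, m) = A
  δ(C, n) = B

From the language and accept set, identify what each state tracks — A: no suffix match; B: one trailing n; C: suffix is nm.
Each missing δ(q, a) is the state matching the new tracked value after reading a.
δ(B, m) = C; δ(B, n) = B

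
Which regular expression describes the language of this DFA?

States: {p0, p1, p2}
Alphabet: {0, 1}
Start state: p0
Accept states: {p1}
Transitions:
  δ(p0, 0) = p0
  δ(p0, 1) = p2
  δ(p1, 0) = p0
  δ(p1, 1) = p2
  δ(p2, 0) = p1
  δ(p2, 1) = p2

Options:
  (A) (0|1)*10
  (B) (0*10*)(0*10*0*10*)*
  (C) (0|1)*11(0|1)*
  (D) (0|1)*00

Check each option against the DFA on short strings; one disagreement eliminates an option:
  (A) (0|1)*10: agrees with the DFA on every string of length ≤ 6
  (B) (0*10*)(0*10*0*10*)*: on '1' the DFA goes p0 → p2 and rejects (p2 ∉ Accept), but the regex matches it → eliminate
  (C) (0|1)*11(0|1)*: on '10' the DFA goes p0 → p2 → p1 and accepts (p1 ∈ Accept), but the regex does not match it → eliminate
  (D) (0|1)*00: on '00' the DFA goes p0 → p0 → p0 and rejects (p0 ∉ Accept), but the regex matches it → eliminate
Only (A) is consistent with the DFA.
(A) (0|1)*10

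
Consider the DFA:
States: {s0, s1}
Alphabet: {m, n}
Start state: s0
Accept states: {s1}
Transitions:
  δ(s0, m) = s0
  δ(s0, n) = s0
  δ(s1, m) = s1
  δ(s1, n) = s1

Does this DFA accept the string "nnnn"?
Processing string "nnnn":
  s0 --n--> s0
  s0 --n--> s0
  s0 --n--> s0
  s0 --n--> s0
Final state: s0
Accept states: {s1}
No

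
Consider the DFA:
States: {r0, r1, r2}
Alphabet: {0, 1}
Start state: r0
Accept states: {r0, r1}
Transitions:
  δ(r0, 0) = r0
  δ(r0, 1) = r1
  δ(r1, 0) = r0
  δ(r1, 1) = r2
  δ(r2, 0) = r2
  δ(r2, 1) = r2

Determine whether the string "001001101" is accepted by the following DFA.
Processing string "001001101":
  r0 --0--> r0
  r0 --0--> r0
  r0 --1--> r1
  r1 --0--> r0
  r0 --0--> r0
  r0 --1--> r1
  r1 --1--> r2
  r2 --0--> r2
  r2 --1--> r2
Final state: r2
Accept states: {r0, r1}
No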